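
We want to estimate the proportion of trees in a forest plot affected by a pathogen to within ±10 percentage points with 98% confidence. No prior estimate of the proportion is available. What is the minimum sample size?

For a proportion with margin E = 0.1 at 98% confidence, z = 2.326.
With no prior estimate, use p = 0.5, which maximizes p(1−p) at 0.25.
n = 0.25 × (z/E)² = 0.25 × (2.326/0.1)² = 135.26
Round up: n = 136.

136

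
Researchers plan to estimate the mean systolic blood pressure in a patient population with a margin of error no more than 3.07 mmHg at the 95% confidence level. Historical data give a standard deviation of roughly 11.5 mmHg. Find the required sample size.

For a mean, the margin of error is E = z·σ/√n, so n = (zσ/E)².
At 95% confidence, z = 1.960.
n = (1.960 × 11.5 / 3.07)² = 53.91
Round up: n = 54.

54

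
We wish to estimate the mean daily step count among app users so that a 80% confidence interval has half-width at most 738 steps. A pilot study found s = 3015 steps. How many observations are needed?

28

For a mean, the margin of error is E = z·σ/√n, so n = (zσ/E)².
At 80% confidence, z = 1.282.
n = (1.282 × 3015 / 738)² = 27.43
Round up: n = 28.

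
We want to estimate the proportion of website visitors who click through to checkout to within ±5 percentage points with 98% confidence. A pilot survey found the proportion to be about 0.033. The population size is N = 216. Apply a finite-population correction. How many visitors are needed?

For a proportion with margin E = 0.05 at 98% confidence, z = 2.326.
n = p̂(1−p̂)(z/E)² = 0.033 × 0.967 × (2.326/0.05)² = 69.06 — call this n₀.
Finite-population correction with N = 216: n = n₀ / (1 + (n₀−1)/N) = 69.06 / 1.315 = 52.52
Round up: n = 53.

53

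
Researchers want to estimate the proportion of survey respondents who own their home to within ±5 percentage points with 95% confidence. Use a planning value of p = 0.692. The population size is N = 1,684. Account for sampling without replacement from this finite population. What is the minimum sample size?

275

For a proportion with margin E = 0.05 at 95% confidence, z = 1.960.
n = p̂(1−p̂)(z/E)² = 0.692 × 0.308 × (1.960/0.05)² = 327.51 — call this n₀.
Finite-population correction with N = 1,684: n = n₀ / (1 + (n₀−1)/N) = 327.51 / 1.194 = 274.30
Round up: n = 275.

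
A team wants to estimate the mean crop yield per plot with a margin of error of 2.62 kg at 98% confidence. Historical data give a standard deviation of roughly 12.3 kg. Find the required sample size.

For a mean, the margin of error is E = z·σ/√n, so n = (zσ/E)².
At 98% confidence, z = 2.326.
n = (2.326 × 12.3 / 2.62)² = 119.24
Round up: n = 120.

n = 120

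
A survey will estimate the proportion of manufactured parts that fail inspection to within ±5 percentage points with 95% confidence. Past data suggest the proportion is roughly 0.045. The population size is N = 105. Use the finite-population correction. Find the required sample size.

n = 41

For a proportion with margin E = 0.05 at 95% confidence, z = 1.960.
n = p̂(1−p̂)(z/E)² = 0.045 × 0.955 × (1.960/0.05)² = 66.04 — call this n₀.
Finite-population correction with N = 105: n = n₀ / (1 + (n₀−1)/N) = 66.04 / 1.619 = 40.79
Round up: n = 41.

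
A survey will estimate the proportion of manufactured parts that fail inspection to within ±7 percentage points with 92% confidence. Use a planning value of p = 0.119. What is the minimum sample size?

For a proportion with margin E = 0.07 at 92% confidence, z = 1.751.
n = p̂(1−p̂)(z/E)² = 0.119 × 0.881 × (1.751/0.07)² = 65.60
Round up: n = 66.

66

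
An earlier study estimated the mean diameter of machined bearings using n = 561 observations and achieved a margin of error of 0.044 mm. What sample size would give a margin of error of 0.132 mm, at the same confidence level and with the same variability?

n = 63

Margin of error scales as 1/√n, so n₂ = n₁·(E₁/E₂)².
n₂ = 561 × (0.044/0.132)² = 561 × 0.1111 = 62.33
Round up: n₂ = 63.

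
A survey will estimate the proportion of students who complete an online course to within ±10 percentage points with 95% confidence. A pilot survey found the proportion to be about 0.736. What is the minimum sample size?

For a proportion with margin E = 0.1 at 95% confidence, z = 1.960.
n = p̂(1−p̂)(z/E)² = 0.736 × 0.264 × (1.960/0.1)² = 74.64
Round up: n = 75.

n = 75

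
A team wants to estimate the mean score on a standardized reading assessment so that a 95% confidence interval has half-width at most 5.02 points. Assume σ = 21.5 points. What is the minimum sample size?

For a mean, the margin of error is E = z·σ/√n, so n = (zσ/E)².
At 95% confidence, z = 1.960.
n = (1.960 × 21.5 / 5.02)² = 70.47
Round up: n = 71.

n = 71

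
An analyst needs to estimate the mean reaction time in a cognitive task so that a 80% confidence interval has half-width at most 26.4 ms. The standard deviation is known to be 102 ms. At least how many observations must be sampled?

25

For a mean, the margin of error is E = z·σ/√n, so n = (zσ/E)².
At 80% confidence, z = 1.282.
n = (1.282 × 102 / 26.4)² = 24.53
Round up: n = 25.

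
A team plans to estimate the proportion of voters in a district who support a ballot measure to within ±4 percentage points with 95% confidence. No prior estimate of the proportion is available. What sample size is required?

n = 601

For a proportion with margin E = 0.04 at 95% confidence, z = 1.960.
With no prior estimate, use p = 0.5, which maximizes p(1−p) at 0.25.
n = 0.25 × (z/E)² = 0.25 × (1.960/0.04)² = 600.25
Round up: n = 601.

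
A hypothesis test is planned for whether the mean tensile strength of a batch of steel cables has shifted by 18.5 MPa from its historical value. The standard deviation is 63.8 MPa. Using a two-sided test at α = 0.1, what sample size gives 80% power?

n = 74

For a one-sample z-test, n = ((z_{α/2} + z_β)·σ/δ)².
z_{α/2} = 1.645 (two-sided α = 0.1); z_β = 0.842 (power 80% → β = 0.2).
n = (2.487 × 63.8 / 18.5)² = 73.56
Round up: n = 74.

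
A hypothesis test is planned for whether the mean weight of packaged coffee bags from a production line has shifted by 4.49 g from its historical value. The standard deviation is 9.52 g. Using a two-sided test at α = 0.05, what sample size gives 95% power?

59

For a one-sample z-test, n = ((z_{α/2} + z_β)·σ/δ)².
z_{α/2} = 1.960 (two-sided α = 0.05); z_β = 1.645 (power 95% → β = 0.05).
n = (3.605 × 9.52 / 4.49)² = 58.42
Round up: n = 59.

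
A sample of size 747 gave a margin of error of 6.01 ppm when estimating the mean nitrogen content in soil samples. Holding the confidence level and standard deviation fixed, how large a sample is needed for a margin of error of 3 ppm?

2998

Margin of error scales as 1/√n, so n₂ = n₁·(E₁/E₂)².
n₂ = 747 × (6.01/3)² = 747 × 4.013 = 2997.71
Round up: n₂ = 2998.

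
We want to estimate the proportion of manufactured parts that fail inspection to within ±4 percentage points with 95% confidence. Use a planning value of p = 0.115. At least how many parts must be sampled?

245

For a proportion with margin E = 0.04 at 95% confidence, z = 1.960.
n = p̂(1−p̂)(z/E)² = 0.115 × 0.885 × (1.960/0.04)² = 244.36
Round up: n = 245.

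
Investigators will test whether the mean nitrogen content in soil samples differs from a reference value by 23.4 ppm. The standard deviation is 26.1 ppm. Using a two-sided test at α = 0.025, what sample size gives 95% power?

For a one-sample z-test, n = ((z_{α/2} + z_β)·σ/δ)².
z_{α/2} = 2.241 (two-sided α = 0.025); z_β = 1.645 (power 95% → β = 0.05).
n = (3.886 × 26.1 / 23.4)² = 18.79
Round up: n = 19.

19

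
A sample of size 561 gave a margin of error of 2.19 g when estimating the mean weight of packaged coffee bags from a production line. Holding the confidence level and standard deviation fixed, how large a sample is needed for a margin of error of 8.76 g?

n = 36

Margin of error scales as 1/√n, so n₂ = n₁·(E₁/E₂)².
n₂ = 561 × (2.19/8.76)² = 561 × 0.0625 = 35.06
Round up: n₂ = 36.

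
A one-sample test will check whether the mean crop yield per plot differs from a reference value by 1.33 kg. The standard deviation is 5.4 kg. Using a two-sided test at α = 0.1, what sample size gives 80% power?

102

For a one-sample z-test, n = ((z_{α/2} + z_β)·σ/δ)².
z_{α/2} = 1.645 (two-sided α = 0.1); z_β = 0.842 (power 80% → β = 0.2).
n = (2.487 × 5.4 / 1.33)² = 101.96
Round up: n = 102.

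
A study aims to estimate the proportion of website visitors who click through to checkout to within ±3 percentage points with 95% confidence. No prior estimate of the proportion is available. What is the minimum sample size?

n = 1068

For a proportion with margin E = 0.03 at 95% confidence, z = 1.960.
With no prior estimate, use p = 0.5, which maximizes p(1−p) at 0.25.
n = 0.25 × (z/E)² = 0.25 × (1.960/0.03)² = 1067.11
Round up: n = 1068.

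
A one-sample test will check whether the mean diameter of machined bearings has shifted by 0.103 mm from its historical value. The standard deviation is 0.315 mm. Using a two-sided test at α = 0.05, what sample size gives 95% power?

n = 122

For a one-sample z-test, n = ((z_{α/2} + z_β)·σ/δ)².
z_{α/2} = 1.960 (two-sided α = 0.05); z_β = 1.645 (power 95% → β = 0.05).
n = (3.605 × 0.315 / 0.103)² = 121.55
Round up: n = 122.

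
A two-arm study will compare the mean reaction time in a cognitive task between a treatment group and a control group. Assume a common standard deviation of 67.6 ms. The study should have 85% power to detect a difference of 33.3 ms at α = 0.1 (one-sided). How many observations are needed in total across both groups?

For two equal groups, n per group = 2·((z_α + z_β)·σ/δ)².
z_α = 1.282; z_β = 1.036 (power 85%).
n = 2 × (2.318 × 67.6 / 33.3)² = 2 × 22.14 = 44.28
Round up: n = 45 per group.
Total across both groups: 2 × 45 = 90.

90 total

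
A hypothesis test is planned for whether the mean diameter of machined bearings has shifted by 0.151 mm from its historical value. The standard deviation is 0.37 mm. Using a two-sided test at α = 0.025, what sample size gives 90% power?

For a one-sample z-test, n = ((z_{α/2} + z_β)·σ/δ)².
z_{α/2} = 2.241 (two-sided α = 0.025); z_β = 1.282 (power 90% → β = 0.1).
n = (3.523 × 0.37 / 0.151)² = 74.52
Round up: n = 75.

75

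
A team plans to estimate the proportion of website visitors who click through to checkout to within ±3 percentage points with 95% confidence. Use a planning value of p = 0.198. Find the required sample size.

n = 678

For a proportion with margin E = 0.03 at 95% confidence, z = 1.960.
n = p̂(1−p̂)(z/E)² = 0.198 × 0.802 × (1.960/0.03)² = 677.81
Round up: n = 678.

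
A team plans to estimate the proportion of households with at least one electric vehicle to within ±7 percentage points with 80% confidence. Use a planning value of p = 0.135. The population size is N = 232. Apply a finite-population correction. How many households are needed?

34

For a proportion with margin E = 0.07 at 80% confidence, z = 1.282.
n = p̂(1−p̂)(z/E)² = 0.135 × 0.865 × (1.282/0.07)² = 39.17 — call this n₀.
Finite-population correction with N = 232: n = n₀ / (1 + (n₀−1)/N) = 39.17 / 1.165 = 33.62
Round up: n = 34.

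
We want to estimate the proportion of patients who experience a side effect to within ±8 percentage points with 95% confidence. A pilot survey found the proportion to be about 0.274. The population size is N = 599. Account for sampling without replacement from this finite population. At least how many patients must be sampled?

For a proportion with margin E = 0.08 at 95% confidence, z = 1.960.
n = p̂(1−p̂)(z/E)² = 0.274 × 0.726 × (1.960/0.08)² = 119.40 — call this n₀.
Finite-population correction with N = 599: n = n₀ / (1 + (n₀−1)/N) = 119.40 / 1.198 = 99.67
Round up: n = 100.

n = 100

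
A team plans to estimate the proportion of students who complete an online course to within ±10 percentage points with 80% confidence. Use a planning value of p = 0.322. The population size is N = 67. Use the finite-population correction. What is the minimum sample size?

24

For a proportion with margin E = 0.1 at 80% confidence, z = 1.282.
n = p̂(1−p̂)(z/E)² = 0.322 × 0.678 × (1.282/0.1)² = 35.88 — call this n₀.
Finite-population correction with N = 67: n = n₀ / (1 + (n₀−1)/N) = 35.88 / 1.521 = 23.59
Round up: n = 24.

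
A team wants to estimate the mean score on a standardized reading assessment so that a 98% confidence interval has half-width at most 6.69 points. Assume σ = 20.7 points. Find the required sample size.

For a mean, the margin of error is E = z·σ/√n, so n = (zσ/E)².
At 98% confidence, z = 2.326.
n = (2.326 × 20.7 / 6.69)² = 51.80
Round up: n = 52.

52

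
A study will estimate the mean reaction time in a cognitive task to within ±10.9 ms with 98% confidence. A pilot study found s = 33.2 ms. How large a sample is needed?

For a mean, the margin of error is E = z·σ/√n, so n = (zσ/E)².
At 98% confidence, z = 2.326.
n = (2.326 × 33.2 / 10.9)² = 50.19
Round up: n = 51.

51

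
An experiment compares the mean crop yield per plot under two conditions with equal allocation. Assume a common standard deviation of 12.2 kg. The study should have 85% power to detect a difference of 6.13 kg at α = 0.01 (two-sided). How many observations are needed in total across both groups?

208 total

For two equal groups, n per group = 2·((z_{α/2} + z_β)·σ/δ)².
z_{α/2} = 2.576; z_β = 1.036 (power 85%).
n = 2 × (3.612 × 12.2 / 6.13)² = 2 × 51.68 = 103.36
Round up: n = 104 per group.
Total across both groups: 2 × 104 = 208.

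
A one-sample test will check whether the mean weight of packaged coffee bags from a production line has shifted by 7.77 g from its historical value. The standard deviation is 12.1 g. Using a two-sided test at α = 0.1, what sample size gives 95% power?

For a one-sample z-test, n = ((z_{α/2} + z_β)·σ/δ)².
z_{α/2} = 1.645 (two-sided α = 0.1); z_β = 1.645 (power 95% → β = 0.05).
n = (3.290 × 12.1 / 7.77)² = 26.25
Round up: n = 27.

27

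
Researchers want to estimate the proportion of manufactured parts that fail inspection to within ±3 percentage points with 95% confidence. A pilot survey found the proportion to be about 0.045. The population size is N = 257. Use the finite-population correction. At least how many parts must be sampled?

108

For a proportion with margin E = 0.03 at 95% confidence, z = 1.960.
n = p̂(1−p̂)(z/E)² = 0.045 × 0.955 × (1.960/0.03)² = 183.44 — call this n₀.
Finite-population correction with N = 257: n = n₀ / (1 + (n₀−1)/N) = 183.44 / 1.71 = 107.27
Round up: n = 108.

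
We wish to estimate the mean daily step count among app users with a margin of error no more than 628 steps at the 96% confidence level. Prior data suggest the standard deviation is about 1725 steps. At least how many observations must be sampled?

32

For a mean, the margin of error is E = z·σ/√n, so n = (zσ/E)².
At 96% confidence, z = 2.054.
n = (2.054 × 1725 / 628)² = 31.83
Round up: n = 32.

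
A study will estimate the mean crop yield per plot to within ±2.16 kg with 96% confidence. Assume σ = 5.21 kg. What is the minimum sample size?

For a mean, the margin of error is E = z·σ/√n, so n = (zσ/E)².
At 96% confidence, z = 2.054.
n = (2.054 × 5.21 / 2.16)² = 24.55
Round up: n = 25.

25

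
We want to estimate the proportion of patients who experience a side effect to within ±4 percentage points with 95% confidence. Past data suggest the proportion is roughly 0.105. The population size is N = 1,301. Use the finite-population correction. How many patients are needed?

193

For a proportion with margin E = 0.04 at 95% confidence, z = 1.960.
n = p̂(1−p̂)(z/E)² = 0.105 × 0.895 × (1.960/0.04)² = 225.63 — call this n₀.
Finite-population correction with N = 1,301: n = n₀ / (1 + (n₀−1)/N) = 225.63 / 1.173 = 192.35
Round up: n = 193.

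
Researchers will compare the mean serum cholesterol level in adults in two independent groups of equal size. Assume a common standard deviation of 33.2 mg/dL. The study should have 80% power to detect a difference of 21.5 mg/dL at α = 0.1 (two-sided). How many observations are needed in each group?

For two equal groups, n per group = 2·((z_{α/2} + z_β)·σ/δ)².
z_{α/2} = 1.645; z_β = 0.842 (power 80%).
n = 2 × (2.487 × 33.2 / 21.5)² = 2 × 14.75 = 29.50
Round up: n = 30 per group.

30 per group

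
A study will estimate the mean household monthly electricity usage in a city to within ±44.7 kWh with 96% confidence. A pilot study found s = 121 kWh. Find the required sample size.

n = 31

For a mean, the margin of error is E = z·σ/√n, so n = (zσ/E)².
At 96% confidence, z = 2.054.
n = (2.054 × 121 / 44.7)² = 30.91
Round up: n = 31.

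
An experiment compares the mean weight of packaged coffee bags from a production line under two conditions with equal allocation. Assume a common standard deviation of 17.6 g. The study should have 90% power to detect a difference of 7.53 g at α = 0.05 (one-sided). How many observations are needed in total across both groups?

188 total

For two equal groups, n per group = 2·((z_α + z_β)·σ/δ)².
z_α = 1.645; z_β = 1.282 (power 90%).
n = 2 × (2.927 × 17.6 / 7.53)² = 2 × 46.80 = 93.60
Round up: n = 94 per group.
Total across both groups: 2 × 94 = 188.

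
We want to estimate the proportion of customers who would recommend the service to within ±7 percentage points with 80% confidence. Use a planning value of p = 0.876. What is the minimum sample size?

37

For a proportion with margin E = 0.07 at 80% confidence, z = 1.282.
n = p̂(1−p̂)(z/E)² = 0.876 × 0.124 × (1.282/0.07)² = 36.43
Round up: n = 37.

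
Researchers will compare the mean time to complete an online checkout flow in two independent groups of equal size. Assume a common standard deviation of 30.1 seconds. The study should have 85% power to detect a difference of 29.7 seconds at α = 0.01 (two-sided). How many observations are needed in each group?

27 per group

For two equal groups, n per group = 2·((z_{α/2} + z_β)·σ/δ)².
z_{α/2} = 2.576; z_β = 1.036 (power 85%).
n = 2 × (3.612 × 30.1 / 29.7)² = 2 × 13.40 = 26.80
Round up: n = 27 per group.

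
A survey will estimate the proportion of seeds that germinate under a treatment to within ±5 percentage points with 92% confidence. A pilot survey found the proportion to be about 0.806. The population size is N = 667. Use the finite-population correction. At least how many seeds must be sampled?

n = 150

For a proportion with margin E = 0.05 at 92% confidence, z = 1.751.
n = p̂(1−p̂)(z/E)² = 0.806 × 0.194 × (1.751/0.05)² = 191.76 — call this n₀.
Finite-population correction with N = 667: n = n₀ / (1 + (n₀−1)/N) = 191.76 / 1.286 = 149.11
Round up: n = 150.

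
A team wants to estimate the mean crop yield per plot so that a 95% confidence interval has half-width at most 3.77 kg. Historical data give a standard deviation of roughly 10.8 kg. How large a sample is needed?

n = 32

For a mean, the margin of error is E = z·σ/√n, so n = (zσ/E)².
At 95% confidence, z = 1.960.
n = (1.960 × 10.8 / 3.77)² = 31.53
Round up: n = 32.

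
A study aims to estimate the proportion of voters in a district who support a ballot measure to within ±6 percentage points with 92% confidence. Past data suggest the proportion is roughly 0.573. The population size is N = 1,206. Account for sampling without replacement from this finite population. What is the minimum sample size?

n = 178

For a proportion with margin E = 0.06 at 92% confidence, z = 1.751.
n = p̂(1−p̂)(z/E)² = 0.573 × 0.427 × (1.751/0.06)² = 208.38 — call this n₀.
Finite-population correction with N = 1,206: n = n₀ / (1 + (n₀−1)/N) = 208.38 / 1.172 = 177.80
Round up: n = 178.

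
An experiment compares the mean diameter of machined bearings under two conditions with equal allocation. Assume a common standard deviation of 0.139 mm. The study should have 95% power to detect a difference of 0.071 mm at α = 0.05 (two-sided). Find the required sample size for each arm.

For two equal groups, n per group = 2·((z_{α/2} + z_β)·σ/δ)².
z_{α/2} = 1.960; z_β = 1.645 (power 95%).
n = 2 × (3.605 × 0.139 / 0.071)² = 2 × 49.81 = 99.62
Round up: n = 100 per group.

100 per group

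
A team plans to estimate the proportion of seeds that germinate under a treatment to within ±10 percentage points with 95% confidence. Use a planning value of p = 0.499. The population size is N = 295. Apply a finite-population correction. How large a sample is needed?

n = 73

For a proportion with margin E = 0.1 at 95% confidence, z = 1.960.
n = p̂(1−p̂)(z/E)² = 0.499 × 0.501 × (1.960/0.1)² = 96.04 — call this n₀.
Finite-population correction with N = 295: n = n₀ / (1 + (n₀−1)/N) = 96.04 / 1.322 = 72.65
Round up: n = 73.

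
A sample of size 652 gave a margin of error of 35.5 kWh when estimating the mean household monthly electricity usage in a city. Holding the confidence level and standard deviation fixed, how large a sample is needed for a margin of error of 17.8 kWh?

2594

Margin of error scales as 1/√n, so n₂ = n₁·(E₁/E₂)².
n₂ = 652 × (35.5/17.8)² = 652 × 3.978 = 2593.66
Round up: n₂ = 2594.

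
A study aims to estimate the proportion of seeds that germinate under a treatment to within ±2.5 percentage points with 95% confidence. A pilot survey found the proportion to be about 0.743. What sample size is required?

1174

For a proportion with margin E = 0.025 at 95% confidence, z = 1.960.
n = p̂(1−p̂)(z/E)² = 0.743 × 0.257 × (1.960/0.025)² = 1173.69
Round up: n = 1174.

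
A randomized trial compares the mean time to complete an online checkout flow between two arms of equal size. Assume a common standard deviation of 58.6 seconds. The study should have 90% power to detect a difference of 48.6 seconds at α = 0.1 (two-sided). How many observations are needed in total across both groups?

For two equal groups, n per group = 2·((z_{α/2} + z_β)·σ/δ)².
z_{α/2} = 1.645; z_β = 1.282 (power 90%).
n = 2 × (2.927 × 58.6 / 48.6)² = 2 × 12.46 = 24.92
Round up: n = 25 per group.
Total across both groups: 2 × 25 = 50.

50 total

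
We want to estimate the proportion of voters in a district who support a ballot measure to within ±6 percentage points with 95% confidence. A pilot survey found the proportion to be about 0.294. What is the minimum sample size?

For a proportion with margin E = 0.06 at 95% confidence, z = 1.960.
n = p̂(1−p̂)(z/E)² = 0.294 × 0.706 × (1.960/0.06)² = 221.49
Round up: n = 222.

222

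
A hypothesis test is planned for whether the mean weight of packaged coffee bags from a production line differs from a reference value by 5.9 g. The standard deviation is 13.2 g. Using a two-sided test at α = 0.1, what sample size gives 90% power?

n = 43

For a one-sample z-test, n = ((z_{α/2} + z_β)·σ/δ)².
z_{α/2} = 1.645 (two-sided α = 0.1); z_β = 1.282 (power 90% → β = 0.1).
n = (2.927 × 13.2 / 5.9)² = 42.88
Round up: n = 43.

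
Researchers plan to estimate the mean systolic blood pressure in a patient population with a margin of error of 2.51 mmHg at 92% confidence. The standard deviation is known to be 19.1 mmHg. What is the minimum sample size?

For a mean, the margin of error is E = z·σ/√n, so n = (zσ/E)².
At 92% confidence, z = 1.751.
n = (1.751 × 19.1 / 2.51)² = 177.54
Round up: n = 178.

n = 178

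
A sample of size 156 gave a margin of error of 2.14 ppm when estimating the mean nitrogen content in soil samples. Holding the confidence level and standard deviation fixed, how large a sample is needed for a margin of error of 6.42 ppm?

n = 18

Margin of error scales as 1/√n, so n₂ = n₁·(E₁/E₂)².
n₂ = 156 × (2.14/6.42)² = 156 × 0.1111 = 17.33
Round up: n₂ = 18.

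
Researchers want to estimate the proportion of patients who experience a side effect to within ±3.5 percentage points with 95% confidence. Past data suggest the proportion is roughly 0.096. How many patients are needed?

273

For a proportion with margin E = 0.035 at 95% confidence, z = 1.960.
n = p̂(1−p̂)(z/E)² = 0.096 × 0.904 × (1.960/0.035)² = 272.15
Round up: n = 273.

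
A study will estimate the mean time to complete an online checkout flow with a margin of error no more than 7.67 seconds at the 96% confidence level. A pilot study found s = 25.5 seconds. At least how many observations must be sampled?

For a mean, the margin of error is E = z·σ/√n, so n = (zσ/E)².
At 96% confidence, z = 2.054.
n = (2.054 × 25.5 / 7.67)² = 46.63
Round up: n = 47.

47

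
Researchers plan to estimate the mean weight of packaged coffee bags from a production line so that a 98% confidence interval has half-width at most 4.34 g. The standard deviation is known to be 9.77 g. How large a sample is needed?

28

For a mean, the margin of error is E = z·σ/√n, so n = (zσ/E)².
At 98% confidence, z = 2.326.
n = (2.326 × 9.77 / 4.34)² = 27.42
Round up: n = 28.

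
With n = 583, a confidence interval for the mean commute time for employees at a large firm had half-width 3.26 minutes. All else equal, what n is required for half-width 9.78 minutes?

65

Margin of error scales as 1/√n, so n₂ = n₁·(E₁/E₂)².
n₂ = 583 × (3.26/9.78)² = 583 × 0.1111 = 64.77
Round up: n₂ = 65.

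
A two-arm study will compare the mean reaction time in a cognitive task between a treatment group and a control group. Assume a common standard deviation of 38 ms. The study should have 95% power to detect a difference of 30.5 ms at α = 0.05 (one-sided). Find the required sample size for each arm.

For two equal groups, n per group = 2·((z_α + z_β)·σ/δ)².
z_α = 1.645; z_β = 1.645 (power 95%).
n = 2 × (3.290 × 38 / 30.5)² = 2 × 16.80 = 33.60
Round up: n = 34 per group.

34 per group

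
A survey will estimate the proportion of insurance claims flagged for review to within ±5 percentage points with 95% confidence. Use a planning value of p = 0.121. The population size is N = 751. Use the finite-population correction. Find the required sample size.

For a proportion with margin E = 0.05 at 95% confidence, z = 1.960.
n = p̂(1−p̂)(z/E)² = 0.121 × 0.879 × (1.960/0.05)² = 163.44 — call this n₀.
Finite-population correction with N = 751: n = n₀ / (1 + (n₀−1)/N) = 163.44 / 1.216 = 134.41
Round up: n = 135.

n = 135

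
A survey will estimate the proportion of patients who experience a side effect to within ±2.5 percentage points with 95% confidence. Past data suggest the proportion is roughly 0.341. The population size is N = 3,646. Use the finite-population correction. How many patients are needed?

n = 1002

For a proportion with margin E = 0.025 at 95% confidence, z = 1.960.
n = p̂(1−p̂)(z/E)² = 0.341 × 0.659 × (1.960/0.025)² = 1381.25 — call this n₀.
Finite-population correction with N = 3,646: n = n₀ / (1 + (n₀−1)/N) = 1381.25 / 1.379 = 1001.63
Round up: n = 1002.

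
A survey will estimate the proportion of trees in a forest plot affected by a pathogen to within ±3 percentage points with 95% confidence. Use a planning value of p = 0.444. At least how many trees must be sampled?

1054

For a proportion with margin E = 0.03 at 95% confidence, z = 1.960.
n = p̂(1−p̂)(z/E)² = 0.444 × 0.556 × (1.960/0.03)² = 1053.73
Round up: n = 1054.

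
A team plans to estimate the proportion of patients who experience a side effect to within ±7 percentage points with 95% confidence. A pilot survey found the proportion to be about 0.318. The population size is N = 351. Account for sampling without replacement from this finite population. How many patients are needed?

For a proportion with margin E = 0.07 at 95% confidence, z = 1.960.
n = p̂(1−p̂)(z/E)² = 0.318 × 0.682 × (1.960/0.07)² = 170.03 — call this n₀.
Finite-population correction with N = 351: n = n₀ / (1 + (n₀−1)/N) = 170.03 / 1.482 = 114.73
Round up: n = 115.

115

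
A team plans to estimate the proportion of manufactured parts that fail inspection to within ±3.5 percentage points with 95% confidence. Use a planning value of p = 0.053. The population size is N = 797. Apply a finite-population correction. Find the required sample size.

132

For a proportion with margin E = 0.035 at 95% confidence, z = 1.960.
n = p̂(1−p̂)(z/E)² = 0.053 × 0.947 × (1.960/0.035)² = 157.40 — call this n₀.
Finite-population correction with N = 797: n = n₀ / (1 + (n₀−1)/N) = 157.40 / 1.196 = 131.61
Round up: n = 132.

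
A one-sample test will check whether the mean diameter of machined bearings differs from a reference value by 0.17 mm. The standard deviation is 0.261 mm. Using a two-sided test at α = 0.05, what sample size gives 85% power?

22

For a one-sample z-test, n = ((z_{α/2} + z_β)·σ/δ)².
z_{α/2} = 1.960 (two-sided α = 0.05); z_β = 1.036 (power 85% → β = 0.15).
n = (2.996 × 0.261 / 0.17)² = 21.16
Round up: n = 22.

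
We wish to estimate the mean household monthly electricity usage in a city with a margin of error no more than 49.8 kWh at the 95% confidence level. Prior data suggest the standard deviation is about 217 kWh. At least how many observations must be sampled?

For a mean, the margin of error is E = z·σ/√n, so n = (zσ/E)².
At 95% confidence, z = 1.960.
n = (1.960 × 217 / 49.8)² = 72.94
Round up: n = 73.

73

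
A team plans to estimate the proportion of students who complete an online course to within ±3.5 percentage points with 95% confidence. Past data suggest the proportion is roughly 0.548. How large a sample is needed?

For a proportion with margin E = 0.035 at 95% confidence, z = 1.960.
n = p̂(1−p̂)(z/E)² = 0.548 × 0.452 × (1.960/0.035)² = 776.77
Round up: n = 777.

777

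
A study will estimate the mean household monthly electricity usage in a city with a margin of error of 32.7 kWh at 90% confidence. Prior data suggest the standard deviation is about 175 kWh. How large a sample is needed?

For a mean, the margin of error is E = z·σ/√n, so n = (zσ/E)².
At 90% confidence, z = 1.645.
n = (1.645 × 175 / 32.7)² = 77.50
Round up: n = 78.

78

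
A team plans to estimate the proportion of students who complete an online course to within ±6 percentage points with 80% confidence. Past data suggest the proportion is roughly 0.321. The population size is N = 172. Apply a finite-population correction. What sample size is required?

64

For a proportion with margin E = 0.06 at 80% confidence, z = 1.282.
n = p̂(1−p̂)(z/E)² = 0.321 × 0.679 × (1.282/0.06)² = 99.51 — call this n₀.
Finite-population correction with N = 172: n = n₀ / (1 + (n₀−1)/N) = 99.51 / 1.573 = 63.26
Round up: n = 64.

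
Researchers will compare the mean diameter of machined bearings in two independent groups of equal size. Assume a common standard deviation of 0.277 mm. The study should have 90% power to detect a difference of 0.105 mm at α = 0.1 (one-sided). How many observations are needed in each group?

For two equal groups, n per group = 2·((z_α + z_β)·σ/δ)².
z_α = 1.282; z_β = 1.282 (power 90%).
n = 2 × (2.564 × 0.277 / 0.105)² = 2 × 45.75 = 91.50
Round up: n = 92 per group.

92 per group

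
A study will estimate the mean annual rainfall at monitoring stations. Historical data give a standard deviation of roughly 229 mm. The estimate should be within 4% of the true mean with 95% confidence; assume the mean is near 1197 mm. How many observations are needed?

For a mean, the margin of error is E = z·σ/√n, so n = (zσ/E)².
At 95% confidence, z = 1.960.
E = 4% of 1197 = 47.88 mm.
n = (1.960 × 229 / 47.88)² = 87.88
Round up: n = 88.

88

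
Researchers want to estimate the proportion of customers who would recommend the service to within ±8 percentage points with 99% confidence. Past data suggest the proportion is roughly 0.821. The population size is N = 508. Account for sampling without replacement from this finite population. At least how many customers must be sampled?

118

For a proportion with margin E = 0.08 at 99% confidence, z = 2.576.
n = p̂(1−p̂)(z/E)² = 0.821 × 0.179 × (2.576/0.08)² = 152.37 — call this n₀.
Finite-population correction with N = 508: n = n₀ / (1 + (n₀−1)/N) = 152.37 / 1.298 = 117.39
Round up: n = 118.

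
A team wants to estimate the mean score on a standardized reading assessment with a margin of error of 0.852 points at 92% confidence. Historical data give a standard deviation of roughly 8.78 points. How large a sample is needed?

For a mean, the margin of error is E = z·σ/√n, so n = (zσ/E)².
At 92% confidence, z = 1.751.
n = (1.751 × 8.78 / 0.852)² = 325.60
Round up: n = 326.

326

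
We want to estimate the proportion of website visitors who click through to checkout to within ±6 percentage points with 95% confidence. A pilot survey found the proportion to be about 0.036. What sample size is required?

For a proportion with margin E = 0.06 at 95% confidence, z = 1.960.
n = p̂(1−p̂)(z/E)² = 0.036 × 0.964 × (1.960/0.06)² = 37.03
Round up: n = 38.

38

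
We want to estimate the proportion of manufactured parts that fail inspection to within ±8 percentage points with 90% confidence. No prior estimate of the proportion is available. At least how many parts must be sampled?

n = 106

For a proportion with margin E = 0.08 at 90% confidence, z = 1.645.
With no prior estimate, use p = 0.5, which maximizes p(1−p) at 0.25.
n = 0.25 × (z/E)² = 0.25 × (1.645/0.08)² = 105.70
Round up: n = 106.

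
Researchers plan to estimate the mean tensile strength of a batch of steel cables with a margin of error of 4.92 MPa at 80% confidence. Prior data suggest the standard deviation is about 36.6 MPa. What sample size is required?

n = 91

For a mean, the margin of error is E = z·σ/√n, so n = (zσ/E)².
At 80% confidence, z = 1.282.
n = (1.282 × 36.6 / 4.92)² = 90.95
Round up: n = 91.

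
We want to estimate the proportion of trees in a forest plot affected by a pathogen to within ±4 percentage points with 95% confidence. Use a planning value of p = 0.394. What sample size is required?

n = 574

For a proportion with margin E = 0.04 at 95% confidence, z = 1.960.
n = p̂(1−p̂)(z/E)² = 0.394 × 0.606 × (1.960/0.04)² = 573.27
Round up: n = 574.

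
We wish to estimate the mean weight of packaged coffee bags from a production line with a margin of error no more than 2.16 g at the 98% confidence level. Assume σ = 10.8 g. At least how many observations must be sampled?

For a mean, the margin of error is E = z·σ/√n, so n = (zσ/E)².
At 98% confidence, z = 2.326.
n = (2.326 × 10.8 / 2.16)² = 135.26
Round up: n = 136.

n = 136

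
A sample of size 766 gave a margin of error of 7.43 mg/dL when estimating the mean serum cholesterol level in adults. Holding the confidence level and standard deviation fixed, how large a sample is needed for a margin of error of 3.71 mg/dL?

Margin of error scales as 1/√n, so n₂ = n₁·(E₁/E₂)².
n₂ = 766 × (7.43/3.71)² = 766 × 4.011 = 3072.43
Round up: n₂ = 3073.

n = 3073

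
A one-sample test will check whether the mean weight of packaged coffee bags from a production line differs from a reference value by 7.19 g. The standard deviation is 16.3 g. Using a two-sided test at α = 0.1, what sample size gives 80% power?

n = 32

For a one-sample z-test, n = ((z_{α/2} + z_β)·σ/δ)².
z_{α/2} = 1.645 (two-sided α = 0.1); z_β = 0.842 (power 80% → β = 0.2).
n = (2.487 × 16.3 / 7.19)² = 31.79
Round up: n = 32.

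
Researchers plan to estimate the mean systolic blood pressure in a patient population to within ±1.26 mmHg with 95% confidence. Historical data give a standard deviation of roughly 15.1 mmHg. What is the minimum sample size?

552

For a mean, the margin of error is E = z·σ/√n, so n = (zσ/E)².
At 95% confidence, z = 1.960.
n = (1.960 × 15.1 / 1.26)² = 551.73
Round up: n = 552.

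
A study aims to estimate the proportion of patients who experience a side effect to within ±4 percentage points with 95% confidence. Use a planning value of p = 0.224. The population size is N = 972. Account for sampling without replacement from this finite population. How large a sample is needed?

n = 293

For a proportion with margin E = 0.04 at 95% confidence, z = 1.960.
n = p̂(1−p̂)(z/E)² = 0.224 × 0.776 × (1.960/0.04)² = 417.35 — call this n₀.
Finite-population correction with N = 972: n = n₀ / (1 + (n₀−1)/N) = 417.35 / 1.428 = 292.26
Round up: n = 293.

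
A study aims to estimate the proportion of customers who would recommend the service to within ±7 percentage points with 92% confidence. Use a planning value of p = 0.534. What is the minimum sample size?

For a proportion with margin E = 0.07 at 92% confidence, z = 1.751.
n = p̂(1−p̂)(z/E)² = 0.534 × 0.466 × (1.751/0.07)² = 155.71
Round up: n = 156.

n = 156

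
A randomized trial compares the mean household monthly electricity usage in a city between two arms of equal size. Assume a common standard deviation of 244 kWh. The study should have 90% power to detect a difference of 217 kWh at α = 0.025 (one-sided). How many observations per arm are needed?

27 per group

For two equal groups, n per group = 2·((z_α + z_β)·σ/δ)².
z_α = 1.960; z_β = 1.282 (power 90%).
n = 2 × (3.242 × 244 / 217)² = 2 × 13.29 = 26.58
Round up: n = 27 per group.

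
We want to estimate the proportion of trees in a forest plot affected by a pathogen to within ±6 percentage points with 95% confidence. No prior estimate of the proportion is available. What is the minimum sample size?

267

For a proportion with margin E = 0.06 at 95% confidence, z = 1.960.
With no prior estimate, use p = 0.5, which maximizes p(1−p) at 0.25.
n = 0.25 × (z/E)² = 0.25 × (1.960/0.06)² = 266.78
Round up: n = 267.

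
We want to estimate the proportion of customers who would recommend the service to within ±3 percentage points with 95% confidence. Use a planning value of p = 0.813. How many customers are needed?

n = 649

For a proportion with margin E = 0.03 at 95% confidence, z = 1.960.
n = p̂(1−p̂)(z/E)² = 0.813 × 0.187 × (1.960/0.03)² = 648.94
Round up: n = 649.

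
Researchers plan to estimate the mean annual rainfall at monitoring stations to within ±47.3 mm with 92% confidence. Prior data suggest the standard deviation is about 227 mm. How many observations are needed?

71

For a mean, the margin of error is E = z·σ/√n, so n = (zσ/E)².
At 92% confidence, z = 1.751.
n = (1.751 × 227 / 47.3)² = 70.62
Round up: n = 71.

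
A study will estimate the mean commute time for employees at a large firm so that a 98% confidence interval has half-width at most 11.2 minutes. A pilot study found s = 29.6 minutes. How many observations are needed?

For a mean, the margin of error is E = z·σ/√n, so n = (zσ/E)².
At 98% confidence, z = 2.326.
n = (2.326 × 29.6 / 11.2)² = 37.79
Round up: n = 38.

n = 38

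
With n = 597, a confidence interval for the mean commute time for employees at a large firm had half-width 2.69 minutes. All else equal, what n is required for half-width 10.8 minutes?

Margin of error scales as 1/√n, so n₂ = n₁·(E₁/E₂)².
n₂ = 597 × (2.69/10.8)² = 597 × 0.06204 = 37.04
Round up: n₂ = 38.

38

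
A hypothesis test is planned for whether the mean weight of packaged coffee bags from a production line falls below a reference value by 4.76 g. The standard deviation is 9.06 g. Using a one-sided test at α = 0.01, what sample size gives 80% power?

37

For a one-sample z-test, n = ((z_α + z_β)·σ/δ)².
z_α = 2.326 (one-sided α = 0.01); z_β = 0.842 (power 80% → β = 0.2).
n = (3.168 × 9.06 / 4.76)² = 36.36
Round up: n = 37.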